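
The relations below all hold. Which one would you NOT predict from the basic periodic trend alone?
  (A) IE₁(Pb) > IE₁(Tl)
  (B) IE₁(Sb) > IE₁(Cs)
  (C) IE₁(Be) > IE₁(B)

(C)

The general trend: first ionisation energy increases across a period and decreases down a group.
(A) Pb (period 6, group 14) vs Tl (period 6, group 13): the stated order agrees with the simple trend.
(B) Sb (period 5, group 15) vs Cs (period 6, group 1): the stated order agrees with the simple trend.
(C) Be (period 2, group 2) vs B (period 2, group 13): the stated order contradicts the simple trend.
The exception is (C): removing B's lone 2p electron is easier than breaking Be's filled 2s².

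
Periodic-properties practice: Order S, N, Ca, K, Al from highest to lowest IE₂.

K > N > S > Al > Ca

Consider each +1 ion: S⁺ still has 5 valence electrons; N⁺ still has 4 valence electrons; Ca⁺ still has 1 valence electron; K⁺ is the bare [Ar] core; Al⁺ still has 2 valence electrons.
Core electrons are held far more tightly than valence electrons, so K tops the IE_2 order.
Valence configurations: S⁺ [Ne]3s²3p³, N⁺ [He]2s²2p², Ca⁺ [Ar]4s¹, Al⁺ [Ne]3s².
Tabulated IE_2 (kJ/mol): S 2252, N 2856, Ca 1145, K 3052, Al 1817.
So the second ionization energies run Ca < Al < S < N < K.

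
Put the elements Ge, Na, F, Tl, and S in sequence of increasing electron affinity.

Tl, Na, Ge, S, F

Electron affinity generally becomes more exothermic across a period toward the halogens and less exothermic down a group.
Here both period and group differ, so the two effects have to be weighed against each other.
Na > Tl: period and group pull opposite ways; the down-group shift dominates (53 vs 19 kJ/mol).
Ge > Na: period and group pull opposite ways; the across-period shift dominates (119 vs 53 kJ/mol).
S > Ge: both effects reinforce here, so S is clearly the higher of the two.
F > S: relative to S, both the across-period and down-group shifts push F's electron affinity up.
For reference (kJ/mol): F 328, Na 53, S 200, Ge 119, Tl 19.
So from lowest to highest: Tl < Na < Ge < S < F.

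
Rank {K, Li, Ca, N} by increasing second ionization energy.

After 1 electron has been removed, what remains? K⁺ is the bare [Ar] core; Li⁺ is the bare [He] core; Ca⁺ still has 1 valence electron; N⁺ still has 4 valence electrons.
Core electrons are held far more tightly than valence electrons, so K and Li top the IE_2 order.
Valence configurations: Ca⁺ [Ar]4s¹, N⁺ [He]2s²2p².
The numbers (kJ/mol): K 3052, Li 7298, Ca 1145, N 2856.
Hence IE_2: Ca < N < K < Li.

Ca < N < K < Li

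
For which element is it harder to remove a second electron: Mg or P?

P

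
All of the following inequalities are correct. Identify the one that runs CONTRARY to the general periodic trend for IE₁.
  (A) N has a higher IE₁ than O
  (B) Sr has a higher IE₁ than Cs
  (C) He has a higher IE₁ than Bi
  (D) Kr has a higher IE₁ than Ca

The general trend: IE₁ increases across a period and decreases down a group.
(A) N (period 2, group 15) vs O (period 2, group 16): the stated order contradicts the simple trend.
(B) Sr (period 5, group 2) vs Cs (period 6, group 1): the stated order agrees with the simple trend.
(C) He (period 1, group 18) vs Bi (period 6, group 15): the stated order agrees with the simple trend.
(D) Kr (period 4, group 18) vs Ca (period 4, group 2): the stated order agrees with the simple trend.
The exception is (A): pairing an electron in O's 2p⁴ costs repulsion energy, so O ionizes more easily than half-filled N (2p³).

(A)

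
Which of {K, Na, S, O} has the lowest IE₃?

S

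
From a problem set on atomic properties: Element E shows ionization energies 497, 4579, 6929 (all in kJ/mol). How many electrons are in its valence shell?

Look for the largest jump between consecutive ionization energies: IE2/IE1 ≈ 9.2, far larger than any earlier ratio.
That jump marks the point where a core electron is being removed. So the atom has 1 valence electron.

1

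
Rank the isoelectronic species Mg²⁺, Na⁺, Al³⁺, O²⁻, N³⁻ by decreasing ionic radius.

All of these have 10 electrons, so size is governed by nuclear charge alone: the more protons, the stronger the pull on the same electron cloud, and the smaller the ion.
Nuclear charges: Al³⁺ (Z=13), Mg²⁺ (Z=12), Na⁺ (Z=11), O²⁻ (Z=8), N³⁻ (Z=7).
Largest to smallest: N³⁻ > O²⁻ > Na⁺ > Mg²⁺ > Al³⁺.

N³⁻ > O²⁻ > Na⁺ > Mg²⁺ > Al³⁺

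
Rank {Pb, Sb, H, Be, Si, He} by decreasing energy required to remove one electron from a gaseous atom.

H is in period 1, group 1; He is in period 1, group 18; Be is in period 2, group 2; Si is in period 3, group 14; Sb is in period 5, group 15; Pb is in period 6, group 14.
Across a period the outer electron is held more tightly (higher IE₁); down a group it sits in a higher shell, more shielded, and comes off more easily.
Here both period and group differ, so the two effects have to be weighed against each other.
Si > Pb: they share group 14; the group trend gives Si the larger value.
Sb > Si: the two effects oppose for this pair; the across-period effect wins (831 vs 786 kJ/mol).
Be > Sb: the two effects oppose for this pair; the down-group effect wins (900 vs 831 kJ/mol).
H > Be: the two effects oppose for this pair; the down-group effect wins (1312 vs 900 kJ/mol).
He > H: both are in period 1; the period trend gives He the larger value.
Approximate values (kJ/mol): H 1312, He 2372, Be 900, Si 786, Sb 831, Pb 716.
So from highest to lowest: He > H > Be > Sb > Si > Pb.

He > H > Be > Sb > Si > Pb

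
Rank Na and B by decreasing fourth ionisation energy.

After 3 electrons have been removed, what remains? Na³⁺ is already 2 electrons into the core; B³⁺ is the bare [He] core.
All of these are removing an electron from a noble-gas core or deeper; the smaller core (lower principal quantum number) is held far more tightly, and within a period the higher nuclear charge binds the same core more tightly.
The numbers (kJ/mol): Na 9543, B 25026.
Hence IE_4: Na < B.

B, Na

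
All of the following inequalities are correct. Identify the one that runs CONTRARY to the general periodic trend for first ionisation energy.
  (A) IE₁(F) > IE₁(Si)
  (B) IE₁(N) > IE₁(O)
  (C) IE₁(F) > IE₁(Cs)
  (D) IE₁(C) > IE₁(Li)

(B)

The general trend: first ionisation energy increases across a period and decreases down a group.
(A) F (period 2, group 17) vs Si (period 3, group 14): the stated order agrees with the simple trend.
(B) N (period 2, group 15) vs O (period 2, group 16): the stated order contradicts the simple trend.
(C) F (period 2, group 17) vs Cs (period 6, group 1): the stated order agrees with the simple trend.
(D) C (period 2, group 14) vs Li (period 2, group 1): the stated order agrees with the simple trend.
The exception is (B): pairing an electron in O's 2p⁴ costs repulsion energy, so O ionizes more easily than half-filled N (2p³).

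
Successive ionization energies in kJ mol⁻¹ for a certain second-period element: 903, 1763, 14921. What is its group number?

Look for the largest jump between consecutive ionization energies: IE3/IE2 ≈ 8.5, far larger than any earlier ratio.
That jump marks the point where a core electron is being removed. So the atom has 2 valence electrons.
A main-group element with 2 valence electrons is in group 2.

Group 2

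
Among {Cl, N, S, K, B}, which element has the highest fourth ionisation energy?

The fourth ionization energy removes an electron from the +3 ion. For each element: Cl³⁺ still has 4 valence electrons; N³⁺ still has 2 valence electrons; S³⁺ still has 3 valence electrons; K³⁺ is already 2 electrons into the core; B³⁺ is the bare [He] core.
Usually core removal costs more than valence removal, but here the competition is close: a tightly held n=2 valence electron can cost more to remove than an n=3 core electron, so the actual values have to decide it.
Valence configurations: Cl³⁺ [Ne]3s²3p², N³⁺ [He]2s², S³⁺ [Ne]3s²3p¹.
Approximate IE_4 values (kJ/mol): Cl 5159, N 7475, S 4556, K 5877, B 25026.
Hence IE_4: S < Cl < K < N < B.

B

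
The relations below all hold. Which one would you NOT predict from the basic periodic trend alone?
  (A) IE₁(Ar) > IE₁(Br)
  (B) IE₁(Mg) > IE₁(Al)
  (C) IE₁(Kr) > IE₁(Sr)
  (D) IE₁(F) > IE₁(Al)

(B)

The general trend: first ionization energy increases across a period and decreases down a group.
(A) Ar (period 3, group 18) vs Br (period 4, group 17): the stated order agrees with the simple trend.
(B) Mg (period 3, group 2) vs Al (period 3, group 13): the stated order contradicts the simple trend.
(C) Kr (period 4, group 18) vs Sr (period 5, group 2): the stated order agrees with the simple trend.
(D) F (period 2, group 17) vs Al (period 3, group 13): the stated order agrees with the simple trend.
The exception is (B): Al's single 3p electron is easier to remove than one from Mg's filled 3s².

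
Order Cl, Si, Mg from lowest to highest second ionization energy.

Mg < Si < Cl

The second ionization energy removes an electron from the +1 ion. For each element: Cl⁺ still has 6 valence electrons; Si⁺ still has 3 valence electrons; Mg⁺ still has 1 valence electron.
All are still removing valence electrons, so compare the +1 ions as you would atoms: IE_2 generally rises across a period (higher Z_eff) and falls down a group (larger shell), subject to the usual subshell exceptions.
Valence configurations: Cl⁺ [Ne]3s²3p⁴, Si⁺ [Ne]3s²3p¹, Mg⁺ [Ne]3s¹.
Tabulated IE_2 (kJ/mol): Cl 2298, Si 1577, Mg 1451.
So the second ionization energies run Mg < Si < Cl.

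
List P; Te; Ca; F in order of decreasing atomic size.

F is in period 2, group 17; P is in period 3, group 15; Ca is in period 4, group 2; Te is in period 5, group 16.
Across a period the added protons contract the valence shell; down a group each new principal shell makes the atom larger.
Here both period and group differ, so the two effects have to be weighed against each other.
P > F: relative to F, both the across-period and down-group shifts push P's atomic radius up.
Te > P: period and group pull opposite ways; the down-group shift dominates (136 vs 111 pm).
Ca > Te: the two effects oppose for this pair; the across-period effect wins (171 vs 136 pm).
For reference (pm): F 64, P 111, Ca 171, Te 136.
So from largest to smallest: Ca > Te > P > F.

Ca, Te, P, F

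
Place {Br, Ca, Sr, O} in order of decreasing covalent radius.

Sr > Ca > Br > O

O is in period 2, group 16; Ca is in period 4, group 2; Br is in period 4, group 17; Sr is in period 5, group 2.
Atomic radius shrinks across a period as nuclear charge pulls the same shell inward, and grows down a group as new shells are added.
Here both period and group differ, so the two effects have to be weighed against each other.
Br > O: period and group pull opposite ways; the down-group shift dominates (114 vs 63 pm).
Ca > Br: both are in period 4; the period trend gives Ca the larger value.
Sr > Ca: they share group 2; the group trend gives Sr the larger value.
Approximate values (pm): O 63, Ca 171, Br 114, Sr 185.
So from largest to smallest: Sr > Ca > Br > O.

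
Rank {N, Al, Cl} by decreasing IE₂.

N > Cl > Al

Consider each +1 ion: N⁺ still has 4 valence electrons; Al⁺ still has 2 valence electrons; Cl⁺ still has 6 valence electrons.
All are still removing valence electrons, so compare the +1 ions as you would atoms: IE_2 generally rises across a period (higher Z_eff) and falls down a group (larger shell), subject to the usual subshell exceptions.
Valence configurations: N⁺ [He]2s²2p², Al⁺ [Ne]3s², Cl⁺ [Ne]3s²3p⁴.
The numbers (kJ/mol): N 2856, Al 1817, Cl 2298.
So the second ionization energies run Al < Cl < N.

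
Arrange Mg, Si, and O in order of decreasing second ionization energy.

The second ionization energy removes an electron from the +1 ion. For each element: Mg⁺ still has 1 valence electron; Si⁺ still has 3 valence electrons; O⁺ still has 5 valence electrons.
All are still removing valence electrons, so compare the +1 ions as you would atoms: IE_2 generally rises across a period (higher Z_eff) and falls down a group (larger shell), subject to the usual subshell exceptions.
Valence configurations: Mg⁺ [Ne]3s¹, Si⁺ [Ne]3s²3p¹, O⁺ [He]2s²2p³.
The numbers (kJ/mol): Mg 1451, Si 1577, O 3388.
Hence IE_2: Mg < Si < O.

O > Si > Mg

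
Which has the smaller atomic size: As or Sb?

As is in period 4, group 15; Sb is in period 5, group 15.
Atomic radius shrinks across a period as nuclear charge pulls the same shell inward, and grows down a group as new shells are added.
All are in group 15, so atomic radius increases down the group.
So As has the smaller atomic size (As < Sb).

As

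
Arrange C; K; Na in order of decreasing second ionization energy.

Na > K > C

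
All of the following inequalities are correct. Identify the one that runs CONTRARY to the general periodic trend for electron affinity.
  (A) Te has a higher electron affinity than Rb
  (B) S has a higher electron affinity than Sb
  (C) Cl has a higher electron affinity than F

(C)

The general trend: electron affinity increases across a period and decreases down a group.
(A) Te (period 5, group 16) vs Rb (period 5, group 1): the stated order agrees with the simple trend.
(B) S (period 3, group 16) vs Sb (period 5, group 15): the stated order agrees with the simple trend.
(C) Cl (period 3, group 17) vs F (period 2, group 17): the stated order contradicts the simple trend.
The exception is (C): F's small 2p subshell makes the incoming electron feel strong e⁻–e⁻ repulsion, so Cl actually releases more energy on gaining an electron.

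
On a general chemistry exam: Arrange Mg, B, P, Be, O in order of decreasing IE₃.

Be > Mg > O > B > P

The third ionization energy removes an electron from the +2 ion. For each element: Mg²⁺ is the bare [Ne] core; B²⁺ still has 1 valence electron; P²⁺ still has 3 valence electrons; Be²⁺ is the bare [He] core; O²⁺ still has 4 valence electrons.
Breaking into a closed-shell core is much more expensive than removing a leftover valence electron — Mg and Be have the largest IE_3 here.
Valence configurations: B²⁺ [He]2s¹, P²⁺ [Ne]3s²3p¹, O²⁺ [He]2s²2p².
Approximate IE_3 values (kJ/mol): Mg 7733, B 3660, P 2914, Be 14849, O 5300.
Overall IE_3 order: P < B < O < Mg < Be.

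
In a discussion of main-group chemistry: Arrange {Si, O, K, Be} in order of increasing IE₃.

The third ionization energy removes an electron from the +2 ion. For each element: Si²⁺ still has 2 valence electrons; O²⁺ still has 4 valence electrons; K²⁺ is already 1 electron into the core; Be²⁺ is the bare [He] core.
Usually core removal costs more than valence removal, but here the competition is close: a tightly held n=2 valence electron can cost more to remove than an n=3 core electron, so the actual values have to decide it.
Valence configurations: Si²⁺ [Ne]3s², O²⁺ [He]2s²2p².
Tabulated IE_3 (kJ/mol): Si 3232, O 5300, K 4420, Be 14849.
So the third ionization energies run Si < K < O < Be.

Si < K < O < Be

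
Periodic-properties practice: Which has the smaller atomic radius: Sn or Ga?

Atomic radius shrinks across a period as nuclear charge pulls the same shell inward, and grows down a group as new shells are added.
These sit on a diagonal, where the across-period and down-group effects partly cancel.
Sn > Ga: the two effects oppose for this pair; the down-group effect wins (140 vs 124 pm).
Tabulated atomic radius (pm): Ga 124, Sn 140.
So Ga has the smaller atomic radius (Ga < Sn).

Ga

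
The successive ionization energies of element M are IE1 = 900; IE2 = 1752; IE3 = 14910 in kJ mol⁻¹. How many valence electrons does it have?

2

Look for the largest jump between consecutive ionization energies: IE3/IE2 ≈ 8.5, far larger than any earlier ratio.
That jump marks the point where a core electron is being removed. So the atom has 2 valence electrons.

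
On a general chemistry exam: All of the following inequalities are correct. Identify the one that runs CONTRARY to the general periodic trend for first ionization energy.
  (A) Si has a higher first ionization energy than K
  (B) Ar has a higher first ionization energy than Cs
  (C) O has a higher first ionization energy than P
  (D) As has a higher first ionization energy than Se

(D)

The general trend: first ionization energy increases across a period and decreases down a group.
(A) Si (period 3, group 14) vs K (period 4, group 1): the stated order agrees with the simple trend.
(B) Ar (period 3, group 18) vs Cs (period 6, group 1): the stated order agrees with the simple trend.
(C) O (period 2, group 16) vs P (period 3, group 15): the stated order agrees with the simple trend.
(D) As (period 4, group 15) vs Se (period 4, group 16): the stated order contradicts the simple trend.
The exception is (D): Se (4p⁴) ionizes more easily than half-filled As (4p³).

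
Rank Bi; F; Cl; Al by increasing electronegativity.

Al < Bi < Cl < F

F is in period 2, group 17; Al is in period 3, group 13; Cl is in period 3, group 17; Bi is in period 6, group 15.
EN rises left→right (higher Z_eff, smaller atoms) and falls top→bottom (larger, more shielded atoms).
Here both period and group differ, so the two effects have to be weighed against each other.
Bi > Al: period and group pull opposite ways; the across-period shift dominates (2.02 vs 1.61).
Cl > Bi: both effects reinforce here, so Cl is clearly the higher of the two.
F > Cl: F sits above Cl in group 17, so the down-group effect alone puts F higher.
For reference (Pauling): F 3.98, Al 1.61, Cl 3.16, Bi 2.02.
So from lowest to highest: Al < Bi < Cl < F.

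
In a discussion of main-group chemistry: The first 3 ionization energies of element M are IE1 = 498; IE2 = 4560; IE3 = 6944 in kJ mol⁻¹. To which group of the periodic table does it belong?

Group 1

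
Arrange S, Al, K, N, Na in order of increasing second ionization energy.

Al, S, N, K, Na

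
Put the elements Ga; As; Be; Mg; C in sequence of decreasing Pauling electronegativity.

C > As > Ga > Be > Mg

Be is in period 2, group 2; C is in period 2, group 14; Mg is in period 3, group 2; Ga is in period 4, group 13; As is in period 4, group 15.
Atoms toward the upper right of the periodic table pull bonding electrons most strongly.
These span different periods and groups, so the two trends combine.
Be > Mg: Be sits above Mg in group 2, so the down-group effect alone puts Be higher.
Ga > Be: period and group pull opposite ways; the across-period shift dominates (1.81 vs 1.57).
As > Ga: both are in period 4; the period trend gives As the larger value.
C > As: period and group pull opposite ways; the down-group shift dominates (2.55 vs 2.18).
Tabulated electronegativity (Pauling): Be 1.57, C 2.55, Mg 1.31, Ga 1.81, As 2.18.
So from highest to lowest: C > As > Ga > Be > Mg.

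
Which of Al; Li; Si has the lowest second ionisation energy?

Consider each +1 ion: Al⁺ still has 2 valence electrons; Li⁺ is the bare [He] core; Si⁺ still has 3 valence electrons.
Core electrons are held far more tightly than valence electrons, so Li tops the IE_2 order.
Valence configurations: Al⁺ [Ne]3s², Si⁺ [Ne]3s²3p¹.
Si⁺ loses a lone 3p electron whereas Al⁺ must break into a filled 3s² pair, so IE_2(Al) > IE_2(Si) even though Si has the higher nuclear charge.
The numbers (kJ/mol): Al 1817, Li 7298, Si 1577.
So the second ionization energies run Si < Al < Li.

Si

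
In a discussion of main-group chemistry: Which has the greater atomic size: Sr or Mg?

Mg is in period 3, group 2; Sr is in period 5, group 2.
Atomic radius shrinks across a period as nuclear charge pulls the same shell inward, and grows down a group as new shells are added.
All are in group 2, so atomic radius increases down the group.
So Sr has the greater atomic size (Sr > Mg).

Sr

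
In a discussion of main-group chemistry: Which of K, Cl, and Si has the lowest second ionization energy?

Si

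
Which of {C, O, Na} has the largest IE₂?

Na

The second ionization energy removes an electron from the +1 ion. For each element: C⁺ still has 3 valence electrons; O⁺ still has 5 valence electrons; Na⁺ is the bare [Ne] core.
Core electrons are held far more tightly than valence electrons, so Na tops the IE_2 order.
Valence configurations: C⁺ [He]2s²2p¹, O⁺ [He]2s²2p³.
Approximate IE_2 values (kJ/mol): C 2353, O 3388, Na 4562.
Hence IE_2: C < O < Na.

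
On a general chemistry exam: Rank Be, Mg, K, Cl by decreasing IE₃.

Be > Mg > K > Cl

After 2 electrons have been removed, what remains? Be²⁺ is the bare [He] core; Mg²⁺ is the bare [Ne] core; K²⁺ is already 1 electron into the core; Cl²⁺ still has 5 valence electrons.
Core electrons are held far more tightly than valence electrons, so K, Mg and Be top the IE_3 order.
The numbers (kJ/mol): Be 14849, Mg 7733, K 4420, Cl 3822.
Hence IE_3: Cl < K < Mg < Be.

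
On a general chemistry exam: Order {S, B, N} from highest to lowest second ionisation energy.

Consider each +1 ion: S⁺ still has 5 valence electrons; B⁺ still has 2 valence electrons; N⁺ still has 4 valence electrons.
All are still removing valence electrons, so compare the +1 ions as you would atoms: IE_2 generally rises across a period (higher Z_eff) and falls down a group (larger shell), subject to the usual subshell exceptions.
Valence configurations: S⁺ [Ne]3s²3p³, B⁺ [He]2s², N⁺ [He]2s²2p².
The numbers (kJ/mol): S 2252, B 2427, N 2856.
Overall IE_2 order: S < B < N.

N > B > S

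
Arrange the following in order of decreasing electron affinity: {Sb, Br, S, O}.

Br > S > O > Sb

O is in period 2, group 16; S is in period 3, group 16; Br is in period 4, group 17; Sb is in period 5, group 15.
Atoms with high Z_eff and room in the valence shell (especially the halogens) have the most exothermic electron affinities.
Here both period and group differ, so the two effects have to be weighed against each other.
O > Sb: relative to Sb, both the across-period and down-group shifts push O's electron affinity up.
S > O: this pair runs against the simple trend — see the exception note.
Br > S: the two effects oppose for this pair; the across-period effect wins (325 vs 200 kJ/mol).
Note the exception: S has a higher electron affinity than O, contrary to the simple trend — the compact 2p subshell of O repels the added electron more than S's larger 3p does.
Approximate values (kJ/mol): O 141, S 200, Br 325, Sb 103.
So from highest to lowest: Br > S > O > Sb.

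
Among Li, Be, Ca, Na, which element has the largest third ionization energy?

IE_3 is the cost of taking one more electron from the +2 cation: Li²⁺ is already 1 electron into the core; Be²⁺ is the bare [He] core; Ca²⁺ is the bare [Ar] core; Na²⁺ is already 1 electron into the core.
All of these are removing an electron from a noble-gas core or deeper; the smaller core (lower principal quantum number) is held far more tightly, and within a period the higher nuclear charge binds the same core more tightly.
Tabulated IE_3 (kJ/mol): Li 11815, Be 14849, Ca 4912, Na 6910.
Overall IE_3 order: Ca < Na < Li < Be.

Be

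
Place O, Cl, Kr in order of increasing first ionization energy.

Cl, O, Kr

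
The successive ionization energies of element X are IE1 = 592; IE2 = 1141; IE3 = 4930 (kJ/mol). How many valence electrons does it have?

2

Look for the largest jump between consecutive ionization energies: IE3/IE2 ≈ 4.3, far larger than any earlier ratio.
That jump marks the point where a core electron is being removed. So the atom has 2 valence electrons.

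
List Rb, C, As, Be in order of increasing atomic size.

C < Be < As < Rb

Atomic radius shrinks across a period as nuclear charge pulls the same shell inward, and grows down a group as new shells are added.
Neither a single period nor a single group — weigh both effects.
Be > C: Be lies to the left of C in period 2, so the across-period effect alone puts Be larger.
As > Be: the two effects oppose for this pair; the down-group effect wins (121 vs 102 pm).
Rb > As: relative to As, both the across-period and down-group shifts push Rb's atomic radius up.
Approximate values (pm): Be 102, C 75, As 121, Rb 210.
So from smallest to largest: C < Be < As < Rb.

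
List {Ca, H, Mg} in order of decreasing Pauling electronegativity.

H > Mg > Ca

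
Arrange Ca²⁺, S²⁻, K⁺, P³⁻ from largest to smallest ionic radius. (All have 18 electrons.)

P³⁻ > S²⁻ > K⁺ > Ca²⁺

All of these have 18 electrons, so size is governed by nuclear charge alone: the more protons, the stronger the pull on the same electron cloud, and the smaller the ion.
Nuclear charges: Ca²⁺ (Z=20), K⁺ (Z=19), S²⁻ (Z=16), P³⁻ (Z=15).
Largest to smallest: P³⁻ > S²⁻ > K⁺ > Ca²⁺.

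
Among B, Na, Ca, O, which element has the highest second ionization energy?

Na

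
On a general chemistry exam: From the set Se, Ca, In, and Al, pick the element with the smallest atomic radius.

Al is in period 3, group 13; Ca is in period 4, group 2; Se is in period 4, group 16; In is in period 5, group 13.
Moving right in a period, electrons are added to the same shell under a stronger nuclear pull, so atoms get smaller; moving down, a new shell is opened and atoms get larger.
Neither a single period nor a single group — weigh both effects.
Al > Se: period and group pull opposite ways; the across-period shift dominates (126 vs 116 pm).
In > Al: In sits below Al in group 13, so the down-group effect alone puts In larger.
Ca > In: the two effects oppose for this pair; the across-period effect wins (171 vs 142 pm).
For reference (pm): Al 126, Ca 171, Se 116, In 142.
The smallest atomic radius among these belongs to Se.

Se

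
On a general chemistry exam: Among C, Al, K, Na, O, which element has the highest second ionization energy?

Na

After 1 electron has been removed, what remains? C⁺ still has 3 valence electrons; Al⁺ still has 2 valence electrons; K⁺ is the bare [Ar] core; Na⁺ is the bare [Ne] core; O⁺ still has 5 valence electrons.
Usually core removal costs more than valence removal, but here the competition is close: a tightly held n=2 valence electron can cost more to remove than an n=3 core electron, so the actual values have to decide it.
Valence configurations: C⁺ [He]2s²2p¹, Al⁺ [Ne]3s², O⁺ [He]2s²2p³.
Tabulated IE_2 (kJ/mol): C 2353, Al 1817, K 3052, Na 4562, O 3388.
Hence IE_2: Al < C < K < O < Na.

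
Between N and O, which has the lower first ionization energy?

N is in period 2, group 15; O is in period 2, group 16.
First ionization energy rises across a period (greater Z_eff holds electrons more tightly) and falls down a group (valence electrons are farther from the nucleus).
All lie in period 2; the across-period trend (first ionization energy increases left to right) applies, with the exception below.
Note the exception: N has a higher first ionization energy than O, contrary to the simple trend — pairing an electron in O's 2p⁴ costs repulsion energy, so O ionizes more easily than half-filled N (2p³).
Tabulated first ionization energy (kJ/mol): N 1402, O 1314.
So O has the lower first ionization energy (O < N).

O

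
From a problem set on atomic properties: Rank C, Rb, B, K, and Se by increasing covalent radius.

C, B, Se, K, Rb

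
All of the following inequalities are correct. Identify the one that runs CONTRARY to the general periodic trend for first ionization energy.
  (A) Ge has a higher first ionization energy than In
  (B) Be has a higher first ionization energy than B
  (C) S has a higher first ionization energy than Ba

The general trend: first ionization energy increases across a period and decreases down a group.
(A) Ge (period 4, group 14) vs In (period 5, group 13): the stated order agrees with the simple trend.
(B) Be (period 2, group 2) vs B (period 2, group 13): the stated order contradicts the simple trend.
(C) S (period 3, group 16) vs Ba (period 6, group 2): the stated order agrees with the simple trend.
The exception is (B): removing B's lone 2p electron is easier than breaking Be's filled 2s².

(B)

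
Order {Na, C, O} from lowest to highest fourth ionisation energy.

C < O < Na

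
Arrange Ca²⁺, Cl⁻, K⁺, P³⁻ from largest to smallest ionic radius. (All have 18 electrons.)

All of these have 18 electrons, so size is governed by nuclear charge alone: the more protons, the stronger the pull on the same electron cloud, and the smaller the ion.
Nuclear charges: Ca²⁺ (Z=20), K⁺ (Z=19), Cl⁻ (Z=17), P³⁻ (Z=15).
Largest to smallest: P³⁻ > Cl⁻ > K⁺ > Ca²⁺.

P³⁻, Cl⁻, K⁺, Ca²⁺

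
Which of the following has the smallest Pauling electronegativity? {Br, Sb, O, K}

O is in period 2, group 16; K is in period 4, group 1; Br is in period 4, group 17; Sb is in period 5, group 15.
Atoms toward the upper right of the periodic table pull bonding electrons most strongly.
Neither a single period nor a single group — weigh both effects.
Sb > K: period and group pull opposite ways; the across-period shift dominates (2.05 vs 0.82).
Br > Sb: relative to Sb, both the across-period and down-group shifts push Br's electronegativity up.
O > Br: the two effects oppose for this pair; the down-group effect wins (3.44 vs 2.96).
For reference (Pauling): O 3.44, K 0.82, Br 2.96, Sb 2.05.
The smallest Pauling electronegativity among these belongs to K.

K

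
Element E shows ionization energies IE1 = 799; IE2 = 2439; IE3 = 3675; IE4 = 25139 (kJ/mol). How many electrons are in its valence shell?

3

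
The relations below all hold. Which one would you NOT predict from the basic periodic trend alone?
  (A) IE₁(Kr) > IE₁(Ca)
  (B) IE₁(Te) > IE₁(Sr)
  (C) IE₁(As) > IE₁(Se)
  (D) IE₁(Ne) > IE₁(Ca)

The general trend: IE₁ increases across a period and decreases down a group.
(A) Kr (period 4, group 18) vs Ca (period 4, group 2): the stated order agrees with the simple trend.
(B) Te (period 5, group 16) vs Sr (period 5, group 2): the stated order agrees with the simple trend.
(C) As (period 4, group 15) vs Se (period 4, group 16): the stated order contradicts the simple trend.
(D) Ne (period 2, group 18) vs Ca (period 4, group 2): the stated order agrees with the simple trend.
The exception is (C): Se (4p⁴) ionizes more easily than half-filled As (4p³).

(C)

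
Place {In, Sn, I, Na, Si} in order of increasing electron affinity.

In < Na < Sn < Si < I

Adding an electron releases more energy for atoms nearer the top right (short of the noble gases).
These span different periods and groups, so the two trends combine.
Na > In: the two effects oppose for this pair; the down-group effect wins (53 vs 29 kJ/mol).
Sn > Na: the two effects oppose for this pair; the across-period effect wins (107 vs 53 kJ/mol).
Si > Sn: Si sits above Sn in group 14, so the down-group effect alone puts Si higher.
I > Si: the two effects oppose for this pair; the across-period effect wins (295 vs 134 kJ/mol).
Approximate values (kJ/mol): Na 53, Si 134, In 29, Sn 107, I 295.
So from lowest to highest: In < Na < Sn < Si < I.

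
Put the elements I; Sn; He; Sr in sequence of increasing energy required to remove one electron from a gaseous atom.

He is in period 1, group 18; Sr is in period 5, group 2; Sn is in period 5, group 14; I is in period 5, group 17.
Across a period the outer electron is held more tightly (higher IE₁); down a group it sits in a higher shell, more shielded, and comes off more easily.
Here both period and group differ, so the two effects have to be weighed against each other.
Sn > Sr: Sn lies to the right of Sr in period 5, so the across-period effect alone puts Sn higher.
I > Sn: both are in period 5; the period trend gives I the larger value.
He > I: relative to I, both the across-period and down-group shifts push He's first ionization energy up.
Tabulated first ionization energy (kJ/mol): He 2372, Sr 550, Sn 709, I 1008.
So from lowest to highest: Sr < Sn < I < He.

Sr < Sn < I < He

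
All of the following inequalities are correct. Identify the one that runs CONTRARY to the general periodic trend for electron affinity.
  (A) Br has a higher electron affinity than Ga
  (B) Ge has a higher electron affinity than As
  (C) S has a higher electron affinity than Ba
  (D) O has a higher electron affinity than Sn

The general trend: electron affinity increases across a period and decreases down a group.
(A) Br (period 4, group 17) vs Ga (period 4, group 13): the stated order agrees with the simple trend.
(B) Ge (period 4, group 14) vs As (period 4, group 15): the stated order contradicts the simple trend.
(C) S (period 3, group 16) vs Ba (period 6, group 2): the stated order agrees with the simple trend.
(D) O (period 2, group 16) vs Sn (period 5, group 14): the stated order agrees with the simple trend.
The exception is (B): adding an electron to As's half-filled 4p³ is unfavourable, so Ge (4p²) has the more exothermic EA.

(B)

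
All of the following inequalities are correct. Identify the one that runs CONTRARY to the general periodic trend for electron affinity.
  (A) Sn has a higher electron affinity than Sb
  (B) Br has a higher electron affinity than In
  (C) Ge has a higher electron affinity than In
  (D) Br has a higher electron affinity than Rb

The general trend: electron affinity increases across a period and decreases down a group.
(A) Sn (period 5, group 14) vs Sb (period 5, group 15): the stated order contradicts the simple trend.
(B) Br (period 4, group 17) vs In (period 5, group 13): the stated order agrees with the simple trend.
(C) Ge (period 4, group 14) vs In (period 5, group 13): the stated order agrees with the simple trend.
(D) Br (period 4, group 17) vs Rb (period 5, group 1): the stated order agrees with the simple trend.
The exception is (A): adding an electron to Sb's half-filled 5p³ is unfavourable, so Sn has the more exothermic EA.

(A)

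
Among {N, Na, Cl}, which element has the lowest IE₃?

Cl

IE_3 is the cost of taking one more electron from the +2 cation: N²⁺ still has 3 valence electrons; Na²⁺ is already 1 electron into the core; Cl²⁺ still has 5 valence electrons.
Pulling an electron out of a noble-gas core costs far more than removing a remaining valence electron, so Na sits at the high end of IE_3.
Valence configurations: N²⁺ [He]2s²2p¹, Cl²⁺ [Ne]3s²3p³.
The numbers (kJ/mol): N 4578, Na 6910, Cl 3822.
Overall IE_3 order: Cl < N < Na.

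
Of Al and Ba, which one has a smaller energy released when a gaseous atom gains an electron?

Al is in period 3, group 13; Ba is in period 6, group 2.
Electron affinity generally becomes more exothermic across a period toward the halogens and less exothermic down a group.
Here both period and group differ, so the two effects have to be weighed against each other.
Al > Ba: relative to Ba, both the across-period and down-group shifts push Al's electron affinity up.
Approximate values (kJ/mol): Al 42, Ba 14.
So Ba has the smaller energy released when a gaseous atom gains an electron (Ba < Al).

Ba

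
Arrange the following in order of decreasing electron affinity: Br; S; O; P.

Br, S, O, P

O is in period 2, group 16; P is in period 3, group 15; S is in period 3, group 16; Br is in period 4, group 17.
EA tends to increase across a period and decrease down a group, though the pattern is less regular than for IE or radius.
These span different periods and groups, so the two trends combine.
O > P: both effects reinforce here, so O is clearly the higher of the two.
S > O: this pair runs against the simple trend — see the exception note.
Br > S: period and group pull opposite ways; the across-period shift dominates (325 vs 200 kJ/mol).
Note the exception: S has a higher electron affinity than O, contrary to the simple trend — the compact 2p subshell of O repels the added electron more than S's larger 3p does.
Tabulated electron affinity (kJ/mol): O 141, P 72, S 200, Br 325.
So from highest to lowest: Br > S > O > P.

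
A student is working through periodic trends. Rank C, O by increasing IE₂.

C, O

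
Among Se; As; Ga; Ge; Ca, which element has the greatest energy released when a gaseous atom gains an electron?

Ca is in period 4, group 2; Ga is in period 4, group 13; Ge is in period 4, group 14; As is in period 4, group 15; Se is in period 4, group 16.
Atoms with high Z_eff and room in the valence shell (especially the halogens) have the most exothermic electron affinities.
All lie in period 4; the across-period trend (electron affinity increases left to right) applies, with the exception below.
Note the exception: Ge has a higher electron affinity than As, contrary to the simple trend — adding an electron to As's half-filled 4p³ is unfavourable, so Ge (4p²) has the more exothermic EA.
Tabulated electron affinity (kJ/mol): Ca 2, Ga 29, Ge 119, As 78, Se 195.
The greatest energy released when a gaseous atom gains an electron among these belongs to Se.

Se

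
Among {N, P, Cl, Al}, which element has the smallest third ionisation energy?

Al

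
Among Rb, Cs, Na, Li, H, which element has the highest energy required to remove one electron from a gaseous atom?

H is in period 1, group 1; Li is in period 2, group 1; Na is in period 3, group 1; Rb is in period 5, group 1; Cs is in period 6, group 1.
IE₁ increases left→right with effective nuclear charge and decreases top→bottom as the valence shell moves farther out.
All are in group 1, so first ionization energy increases up the group.
The highest energy required to remove one electron from a gaseous atom among these belongs to H.

H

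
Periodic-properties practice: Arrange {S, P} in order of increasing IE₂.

The second ionization energy removes an electron from the +1 ion. For each element: S⁺ still has 5 valence electrons; P⁺ still has 4 valence electrons.
All are still removing valence electrons, so compare the +1 ions as you would atoms: IE_2 generally rises across a period (higher Z_eff) and falls down a group (larger shell), subject to the usual subshell exceptions.
Valence configurations: S⁺ [Ne]3s²3p³, P⁺ [Ne]3s²3p².
The numbers (kJ/mol): S 2252, P 1907.
Overall IE_2 order: P < S.

P, S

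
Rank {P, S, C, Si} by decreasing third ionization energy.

C > S > Si > P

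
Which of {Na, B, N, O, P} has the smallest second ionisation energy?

The second ionization energy removes an electron from the +1 ion. For each element: Na⁺ is the bare [Ne] core; B⁺ still has 2 valence electrons; N⁺ still has 4 valence electrons; O⁺ still has 5 valence electrons; P⁺ still has 4 valence electrons.
Core electrons are held far more tightly than valence electrons, so Na tops the IE_2 order.
Valence configurations: B⁺ [He]2s², N⁺ [He]2s²2p², O⁺ [He]2s²2p³, P⁺ [Ne]3s²3p².
Tabulated IE_2 (kJ/mol): Na 4562, B 2427, N 2856, O 3388, P 1907.
Putting it together, IE_2: P < B < N < O < Na.

P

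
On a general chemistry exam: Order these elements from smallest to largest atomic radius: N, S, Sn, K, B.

N < B < S < Sn < K

Across a period the added protons contract the valence shell; down a group each new principal shell makes the atom larger.
Neither a single period nor a single group — weigh both effects.
B > N: B lies to the left of N in period 2, so the across-period effect alone puts B larger.
S > B: the two effects oppose for this pair; the down-group effect wins (103 vs 85 pm).
Sn > S: relative to S, both the across-period and down-group shifts push Sn's atomic radius up.
K > Sn: the two effects oppose for this pair; the across-period effect wins (196 vs 140 pm).
For reference (pm): B 85, N 71, S 103, K 196, Sn 140.
So from smallest to largest: N < B < S < Sn < K.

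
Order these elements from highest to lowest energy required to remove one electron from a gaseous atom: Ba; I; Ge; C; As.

C is in period 2, group 14; Ge is in period 4, group 14; As is in period 4, group 15; I is in period 5, group 17; Ba is in period 6, group 2.
IE₁ increases left→right with effective nuclear charge and decreases top→bottom as the valence shell moves farther out.
Neither a single period nor a single group — weigh both effects.
Ge > Ba: relative to Ba, both the across-period and down-group shifts push Ge's first ionization energy up.
As > Ge: both are in period 4; the period trend gives As the larger value.
I > As: the two effects oppose for this pair; the across-period effect wins (1008 vs 947 kJ/mol).
C > I: period and group pull opposite ways; the down-group shift dominates (1086 vs 1008 kJ/mol).
Tabulated first ionization energy (kJ/mol): C 1086, Ge 762, As 947, I 1008, Ba 503.
So from highest to lowest: C > I > As > Ge > Ba.

C > I > As > Ge > Ba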